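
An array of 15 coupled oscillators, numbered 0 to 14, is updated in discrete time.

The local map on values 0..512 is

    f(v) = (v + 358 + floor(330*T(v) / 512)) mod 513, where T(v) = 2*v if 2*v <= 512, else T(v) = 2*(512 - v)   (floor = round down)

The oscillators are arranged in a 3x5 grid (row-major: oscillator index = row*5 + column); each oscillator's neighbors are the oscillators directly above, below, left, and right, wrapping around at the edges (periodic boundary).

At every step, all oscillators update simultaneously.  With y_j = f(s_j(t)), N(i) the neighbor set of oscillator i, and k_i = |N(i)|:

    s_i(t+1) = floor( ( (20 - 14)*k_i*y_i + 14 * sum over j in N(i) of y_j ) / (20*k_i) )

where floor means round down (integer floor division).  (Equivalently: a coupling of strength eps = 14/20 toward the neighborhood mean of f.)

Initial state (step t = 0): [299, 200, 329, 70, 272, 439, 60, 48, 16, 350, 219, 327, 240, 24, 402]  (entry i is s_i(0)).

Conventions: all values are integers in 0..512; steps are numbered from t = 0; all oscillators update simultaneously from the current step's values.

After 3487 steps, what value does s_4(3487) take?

Simulating step by step:
t=0: [299, 200, 329, 70, 272, 439, 60, 48, 16, 350, 219, 327, 240, 24, 402]
t=1: [379, 393, 327, 288, 340, 404, 420, 436, 343, 398, 382, 391, 415, 330, 394]
t=2: [394, 393, 398, 411, 401, 389, 385, 390, 400, 394, 392, 389, 393, 403, 396]
t=3: [390, 391, 389, 387, 389, 391, 392, 390, 389, 390, 391, 391, 390, 388, 389]
t=4: [391, 391, 392, 392, 392, 391, 391, 391, 392, 391, 391, 391, 391, 392, 391]
t=5: [391, 391, 391, 391, 391, 391, 391, 391, 391, 391, 391, 391, 391, 391, 391]
t=6: [391, 391, 391, 391, 391, 391, 391, 391, 391, 391, 391, 391, 391, 391, 391]

Answer: s_4(3487) = 391
Key observation: The state at step 5, [391, 391, 391, 391, 391, 391, 391, 391, 391, 391, 391, 391, 391, 391, 391], reappears at step 6: the system is in a cycle of period 1 from step 5 on.  Therefore the state at step 3487 equals the state at step 5 + ((3487 - 5) mod 1) = 5, which is [391, 391, 391, 391, 391, 391, 391, 391, 391, 391, 391, 391, 391, 391, 391].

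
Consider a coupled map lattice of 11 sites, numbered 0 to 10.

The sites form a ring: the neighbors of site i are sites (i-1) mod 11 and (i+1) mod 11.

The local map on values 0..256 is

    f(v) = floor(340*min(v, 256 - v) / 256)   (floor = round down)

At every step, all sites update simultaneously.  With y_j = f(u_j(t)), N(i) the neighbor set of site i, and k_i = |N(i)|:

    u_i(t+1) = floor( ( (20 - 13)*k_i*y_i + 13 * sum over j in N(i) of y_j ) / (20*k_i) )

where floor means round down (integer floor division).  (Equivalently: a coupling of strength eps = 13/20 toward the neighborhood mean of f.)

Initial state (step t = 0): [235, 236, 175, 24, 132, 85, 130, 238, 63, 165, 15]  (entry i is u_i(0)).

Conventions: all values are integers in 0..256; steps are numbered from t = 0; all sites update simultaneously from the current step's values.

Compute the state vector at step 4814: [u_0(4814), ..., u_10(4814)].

Simulating step by step:
t=0: [235, 236, 175, 24, 132, 85, 130, 238, 63, 165, 15]
t=1: [24, 52, 55, 98, 103, 146, 102, 89, 75, 75, 54]
t=2: [56, 57, 90, 113, 137, 139, 133, 117, 105, 89, 67]
t=3: [78, 88, 114, 142, 154, 158, 157, 152, 137, 115, 93]
t=4: [113, 123, 139, 145, 138, 131, 132, 142, 149, 144, 125]
t=5: [159, 156, 155, 152, 156, 162, 160, 152, 146, 151, 154]
t=6: [131, 131, 134, 134, 131, 127, 129, 137, 141, 139, 134]
t=7: [164, 164, 163, 163, 165, 167, 164, 159, 154, 156, 161]
t=8: [123, 122, 122, 122, 120, 119, 122, 128, 131, 131, 126]
t=9: [163, 162, 162, 161, 159, 159, 163, 166, 167, 166, 165]
t=10: [122, 123, 124, 126, 127, 126, 123, 119, 118, 119, 120]
t=11: [161, 163, 164, 166, 167, 166, 162, 158, 157, 157, 159]
t=12: [125, 123, 121, 119, 118, 120, 124, 128, 130, 130, 128]
t=13: [166, 163, 160, 158, 157, 159, 164, 167, 167, 167, 167]
t=14: [119, 123, 126, 129, 129, 127, 122, 119, 118, 118, 118]
t=15: [158, 162, 166, 167, 168, 166, 162, 158, 156, 156, 156]
t=16: [128, 124, 120, 117, 117, 119, 124, 128, 131, 132, 131]
t=17: [166, 164, 159, 156, 155, 158, 164, 166, 166, 165, 166]
t=18: [119, 122, 127, 131, 132, 128, 123, 119, 119, 119, 119]
t=19: [159, 162, 165, 166, 166, 165, 163, 159, 158, 158, 158]
t=20: [127, 124, 120, 119, 119, 120, 123, 127, 129, 130, 129]
t=21: [166, 163, 160, 158, 158, 159, 163, 166, 167, 167, 167]
t=22: [119, 123, 126, 129, 129, 127, 123, 119, 118, 118, 118]
t=23: [158, 162, 166, 167, 168, 166, 163, 158, 156, 156, 156]
t=24: [128, 124, 120, 117, 117, 119, 123, 128, 131, 132, 131]
t=25: [166, 164, 159, 156, 155, 158, 163, 166, 166, 165, 166]
t=26: [119, 122, 127, 131, 132, 129, 123, 120, 119, 119, 119]
t=27: [159, 162, 165, 166, 165, 165, 163, 159, 158, 158, 158]
t=28: [127, 124, 120, 119, 119, 120, 123, 127, 129, 130, 129]

Answer: [119, 123, 126, 129, 129, 127, 123, 119, 118, 118, 118]
Key observation: The state at step 20, [127, 124, 120, 119, 119, 120, 123, 127, 129, 130, 129], reappears at step 28: the system is in a cycle of period 8 from step 20 on.  Therefore the state at step 4814 equals the state at step 20 + ((4814 - 20) mod 8) = 22, which is [119, 123, 126, 129, 129, 127, 123, 119, 118, 118, 118].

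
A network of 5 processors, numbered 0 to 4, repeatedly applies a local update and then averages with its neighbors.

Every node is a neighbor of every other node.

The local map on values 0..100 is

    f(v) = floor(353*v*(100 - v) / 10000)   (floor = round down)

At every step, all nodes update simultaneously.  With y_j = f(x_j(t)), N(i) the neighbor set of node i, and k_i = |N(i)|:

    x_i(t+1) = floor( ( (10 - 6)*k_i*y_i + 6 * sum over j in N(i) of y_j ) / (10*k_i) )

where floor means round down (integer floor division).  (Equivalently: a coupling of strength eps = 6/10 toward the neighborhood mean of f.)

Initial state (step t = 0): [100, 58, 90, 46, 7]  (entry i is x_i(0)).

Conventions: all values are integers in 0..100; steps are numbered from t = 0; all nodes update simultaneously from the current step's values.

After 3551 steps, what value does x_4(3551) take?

Answer: x_4(3551) = 52
Key observation: The state at step 4, [88, 88, 88, 88, 88], reappears at step 8: the system is in a cycle of period 4 from step 4 on.  Therefore the state at step 3551 equals the state at step 4 + ((3551 - 4) mod 4) = 7, which is [52, 52, 52, 52, 52].

Derivation:
t=0: [100, 58, 90, 46, 7]
t=1: [33, 55, 41, 55, 39]
t=2: [82, 84, 84, 84, 83]
t=3: [49, 48, 48, 48, 48]
t=4: [88, 88, 88, 88, 88]
t=5: [37, 37, 37, 37, 37]
t=6: [82, 82, 82, 82, 82]
t=7: [52, 52, 52, 52, 52]
t=8: [88, 88, 88, 88, 88]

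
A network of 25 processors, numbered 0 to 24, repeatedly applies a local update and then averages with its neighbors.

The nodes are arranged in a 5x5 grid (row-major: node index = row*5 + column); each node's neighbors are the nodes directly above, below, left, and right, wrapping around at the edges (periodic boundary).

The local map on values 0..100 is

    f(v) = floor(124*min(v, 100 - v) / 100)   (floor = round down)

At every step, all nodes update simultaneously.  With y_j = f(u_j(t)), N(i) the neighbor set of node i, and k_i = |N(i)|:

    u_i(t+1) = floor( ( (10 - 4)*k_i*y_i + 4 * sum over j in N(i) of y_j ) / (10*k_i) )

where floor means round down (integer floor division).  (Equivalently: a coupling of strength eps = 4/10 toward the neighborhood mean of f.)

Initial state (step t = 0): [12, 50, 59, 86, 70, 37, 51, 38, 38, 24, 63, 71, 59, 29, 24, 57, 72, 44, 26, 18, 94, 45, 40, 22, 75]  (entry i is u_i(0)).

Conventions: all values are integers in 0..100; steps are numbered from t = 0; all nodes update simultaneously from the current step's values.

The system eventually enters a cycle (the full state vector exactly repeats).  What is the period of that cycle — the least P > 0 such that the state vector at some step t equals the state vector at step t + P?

Simulating step by step:
t=0: [12, 50, 59, 86, 70, 37, 51, 38, 38, 24, 63, 71, 59, 29, 24, 57, 72, 44, 26, 18, 94, 45, 40, 22, 75]
t=1: [23, 55, 47, 26, 31, 41, 54, 48, 41, 33, 43, 39, 47, 36, 30, 42, 40, 48, 33, 27, 19, 48, 48, 29, 27]
t=2: [33, 53, 55, 37, 36, 47, 55, 57, 47, 41, 50, 50, 55, 44, 39, 47, 51, 56, 41, 36, 31, 54, 56, 37, 32]
t=3: [43, 55, 54, 47, 43, 55, 56, 54, 55, 50, 59, 60, 55, 53, 49, 55, 59, 54, 49, 45, 42, 55, 53, 45, 40]
t=4: [53, 54, 57, 56, 54, 54, 54, 56, 56, 59, 51, 50, 55, 57, 58, 53, 51, 56, 58, 55, 52, 54, 57, 55, 50]
t=5: [57, 56, 53, 54, 56, 56, 57, 54, 53, 52, 58, 60, 55, 53, 53, 58, 59, 54, 52, 55, 58, 57, 53, 55, 59]
t=6: [53, 54, 57, 56, 54, 54, 53, 56, 57, 57, 52, 50, 55, 57, 57, 52, 51, 56, 57, 54, 52, 53, 57, 55, 51]
t=7: [57, 56, 53, 54, 56, 57, 57, 54, 53, 53, 58, 60, 55, 53, 54, 58, 59, 54, 53, 56, 58, 57, 53, 55, 58]
t=8: [53, 54, 57, 56, 54, 53, 53, 56, 57, 57, 52, 50, 55, 57, 56, 52, 51, 56, 57, 54, 52, 53, 57, 55, 52]
t=9: [57, 56, 53, 54, 56, 57, 57, 54, 53, 54, 58, 60, 55, 53, 54, 58, 59, 54, 53, 56, 58, 57, 53, 54, 58]
t=10: [53, 54, 57, 56, 54, 53, 53, 56, 57, 56, 52, 50, 55, 57, 56, 52, 51, 56, 57, 54, 52, 53, 57, 56, 52]
t=11: [57, 56, 53, 54, 56, 57, 57, 54, 53, 54, 58, 60, 55, 53, 54, 58, 59, 54, 53, 56, 58, 57, 53, 54, 58]

Answer: 2
Key observation: The state at step 9, [57, 56, 53, 54, 56, 57, 57, 54, 53, 54, 58, 60, 55, 53, 54, 58, 59, 54, 53, 56, 58, 57, 53, 54, 58], reappears at step 11 — and no state repeats earlier — so the cycle the system enters has period 2.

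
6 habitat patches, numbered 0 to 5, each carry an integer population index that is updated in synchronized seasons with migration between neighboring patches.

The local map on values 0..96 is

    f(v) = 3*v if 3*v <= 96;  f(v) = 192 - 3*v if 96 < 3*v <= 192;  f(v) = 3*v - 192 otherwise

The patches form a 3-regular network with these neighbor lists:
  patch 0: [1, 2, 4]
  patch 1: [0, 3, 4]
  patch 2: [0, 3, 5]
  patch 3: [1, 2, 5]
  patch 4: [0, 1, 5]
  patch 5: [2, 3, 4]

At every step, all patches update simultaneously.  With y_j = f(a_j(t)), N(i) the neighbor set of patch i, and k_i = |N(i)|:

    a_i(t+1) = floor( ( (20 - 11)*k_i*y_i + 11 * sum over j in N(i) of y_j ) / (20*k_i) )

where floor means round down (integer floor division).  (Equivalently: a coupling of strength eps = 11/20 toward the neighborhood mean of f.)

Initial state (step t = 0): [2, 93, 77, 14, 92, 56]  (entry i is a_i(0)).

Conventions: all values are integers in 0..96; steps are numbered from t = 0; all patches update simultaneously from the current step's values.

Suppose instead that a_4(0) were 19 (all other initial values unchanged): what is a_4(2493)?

Simulating step by step:
t=0: [2, 93, 77, 14, 19, 56]
t=1: [36, 58, 30, 46, 47, 36]
t=2: [66, 42, 81, 59, 57, 73]
t=3: [28, 37, 31, 33, 27, 28]
t=4: [84, 83, 89, 89, 82, 86]
t=5: [61, 60, 70, 70, 57, 67]
t=6: [13, 14, 14, 15, 14, 14]
t=7: [40, 42, 42, 43, 41, 42]
t=8: [69, 67, 66, 64, 68, 66]
t=9: [11, 9, 6, 3, 10, 6]
t=10: [28, 25, 19, 15, 27, 18]
t=11: [76, 72, 59, 54, 75, 57]
t=12: [29, 28, 22, 24, 29, 23]
t=13: [82, 82, 71, 72, 83, 72]
t=14: [48, 49, 28, 28, 49, 29]
t=15: [53, 52, 77, 77, 53, 78]
t=16: [34, 35, 38, 39, 35, 39]
t=17: [86, 85, 79, 77, 85, 77]
t=18: [61, 59, 46, 44, 59, 44]
t=19: [19, 22, 47, 50, 22, 50]
t=20: [59, 59, 48, 48, 59, 48]
t=21: [21, 21, 41, 41, 21, 41]
t=22: [64, 64, 67, 67, 64, 67]
t=23: [1, 1, 7, 7, 1, 7]
t=24: [6, 6, 17, 17, 6, 17]
t=25: [24, 24, 44, 44, 24, 44]
t=26: [69, 69, 62, 62, 69, 62]
t=27: [13, 13, 7, 7, 13, 7]
t=28: [35, 35, 24, 24, 35, 24]
t=29: [84, 84, 74, 74, 84, 74]
t=30: [54, 54, 35, 35, 54, 35]
t=31: [40, 40, 76, 76, 40, 76]
t=32: [65, 65, 42, 42, 65, 42]
t=33: [14, 14, 54, 54, 14, 54]
t=34: [39, 39, 32, 32, 39, 32]
t=35: [78, 78, 92, 92, 78, 92]
t=36: [49, 49, 76, 76, 49, 76]
t=37: [43, 43, 37, 37, 43, 37]
t=38: [66, 66, 77, 77, 66, 77]
t=39: [12, 12, 32, 32, 12, 32]
t=40: [47, 47, 85, 85, 47, 85]
t=41: [53, 53, 60, 60, 53, 60]
t=42: [29, 29, 15, 15, 29, 15]
t=43: [79, 79, 52, 52, 79, 52]
t=44: [43, 43, 37, 37, 43, 37]

Answer: a_4(2493) = 79
Key observation: The state at step 37, [43, 43, 37, 37, 43, 37], reappears at step 44: the system is in a cycle of period 7 from step 37 on.  Therefore the state at step 2493 equals the state at step 37 + ((2493 - 37) mod 7) = 43, which is [79, 79, 52, 52, 79, 52].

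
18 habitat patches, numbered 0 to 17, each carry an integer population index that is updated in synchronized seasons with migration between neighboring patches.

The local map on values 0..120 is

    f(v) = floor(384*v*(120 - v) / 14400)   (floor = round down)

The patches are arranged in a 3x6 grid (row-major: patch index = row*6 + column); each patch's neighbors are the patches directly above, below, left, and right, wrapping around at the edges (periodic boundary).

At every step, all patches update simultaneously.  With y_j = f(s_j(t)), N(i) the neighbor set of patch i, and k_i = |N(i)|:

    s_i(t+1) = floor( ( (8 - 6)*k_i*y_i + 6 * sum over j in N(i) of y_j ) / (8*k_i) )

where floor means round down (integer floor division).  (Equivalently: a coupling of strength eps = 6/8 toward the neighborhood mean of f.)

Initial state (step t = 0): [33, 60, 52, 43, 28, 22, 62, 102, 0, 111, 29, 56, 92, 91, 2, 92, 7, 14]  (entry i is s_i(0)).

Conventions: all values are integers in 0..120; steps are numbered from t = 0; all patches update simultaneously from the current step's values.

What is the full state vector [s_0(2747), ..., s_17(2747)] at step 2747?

Simulating step by step:
t=0: [33, 60, 52, 43, 28, 22, 62, 102, 0, 111, 29, 56, 92, 91, 2, 92, 7, 14]
t=1: [78, 78, 59, 70, 61, 66, 77, 60, 32, 48, 56, 72, 69, 58, 45, 43, 51, 54]
t=2: [89, 91, 88, 92, 94, 92, 91, 88, 88, 88, 93, 92, 91, 92, 88, 91, 93, 93]
t=3: [70, 72, 72, 70, 66, 68, 71, 71, 75, 71, 67, 67, 69, 71, 72, 70, 66, 67]
t=4: [92, 92, 91, 93, 94, 94, 92, 91, 91, 92, 94, 93, 92, 92, 91, 93, 94, 94]
t=5: [67, 68, 68, 66, 65, 65, 68, 68, 69, 67, 65, 65, 67, 68, 68, 66, 65, 65]
t=6: [94, 94, 94, 94, 95, 94, 94, 93, 93, 94, 94, 94, 94, 94, 94, 94, 95, 94]
t=7: [65, 65, 65, 64, 64, 64, 65, 65, 65, 65, 64, 65, 65, 65, 65, 64, 64, 64]
t=8: [95, 95, 95, 95, 95, 95, 95, 95, 95, 95, 95, 95, 95, 95, 95, 95, 95, 95]
t=9: [63, 63, 63, 63, 63, 63, 63, 63, 63, 63, 63, 63, 63, 63, 63, 63, 63, 63]
t=10: [95, 95, 95, 95, 95, 95, 95, 95, 95, 95, 95, 95, 95, 95, 95, 95, 95, 95]

Answer: [63, 63, 63, 63, 63, 63, 63, 63, 63, 63, 63, 63, 63, 63, 63, 63, 63, 63]
Key observation: The state at step 8, [95, 95, 95, 95, 95, 95, 95, 95, 95, 95, 95, 95, 95, 95, 95, 95, 95, 95], reappears at step 10: the system is in a cycle of period 2 from step 8 on.  Therefore the state at step 2747 equals the state at step 8 + ((2747 - 8) mod 2) = 9, which is [63, 63, 63, 63, 63, 63, 63, 63, 63, 63, 63, 63, 63, 63, 63, 63, 63, 63].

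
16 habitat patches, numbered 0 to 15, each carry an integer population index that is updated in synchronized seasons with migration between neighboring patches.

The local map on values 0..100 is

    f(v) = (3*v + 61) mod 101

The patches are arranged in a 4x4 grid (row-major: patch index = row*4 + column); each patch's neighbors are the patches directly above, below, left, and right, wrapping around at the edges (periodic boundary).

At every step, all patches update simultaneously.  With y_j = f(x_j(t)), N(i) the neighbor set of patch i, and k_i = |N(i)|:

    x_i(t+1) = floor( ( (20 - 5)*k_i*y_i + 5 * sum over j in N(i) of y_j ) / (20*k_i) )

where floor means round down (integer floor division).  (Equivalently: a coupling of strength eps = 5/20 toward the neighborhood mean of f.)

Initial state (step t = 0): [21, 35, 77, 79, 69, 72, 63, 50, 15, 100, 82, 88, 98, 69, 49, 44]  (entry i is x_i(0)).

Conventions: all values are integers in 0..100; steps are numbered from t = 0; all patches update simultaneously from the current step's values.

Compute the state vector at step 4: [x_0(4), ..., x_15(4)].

Simulating step by step:
t=0: [21, 35, 77, 79, 69, 72, 63, 50, 15, 100, 82, 88, 98, 69, 49, 44]
t=1: [34, 64, 80, 85, 56, 71, 47, 21, 16, 52, 11, 23, 50, 60, 20, 80]
t=2: [52, 55, 79, 27, 30, 59, 18, 21, 11, 24, 74, 35, 19, 35, 35, 78]
t=3: [19, 31, 81, 44, 48, 34, 25, 27, 80, 41, 71, 66, 29, 57, 69, 81]
t=4: [24, 46, 16, 72, 15, 57, 37, 42, 86, 78, 69, 56, 44, 38, 56, 17]

Answer: [24, 46, 16, 72, 15, 57, 37, 42, 86, 78, 69, 56, 44, 38, 56, 17]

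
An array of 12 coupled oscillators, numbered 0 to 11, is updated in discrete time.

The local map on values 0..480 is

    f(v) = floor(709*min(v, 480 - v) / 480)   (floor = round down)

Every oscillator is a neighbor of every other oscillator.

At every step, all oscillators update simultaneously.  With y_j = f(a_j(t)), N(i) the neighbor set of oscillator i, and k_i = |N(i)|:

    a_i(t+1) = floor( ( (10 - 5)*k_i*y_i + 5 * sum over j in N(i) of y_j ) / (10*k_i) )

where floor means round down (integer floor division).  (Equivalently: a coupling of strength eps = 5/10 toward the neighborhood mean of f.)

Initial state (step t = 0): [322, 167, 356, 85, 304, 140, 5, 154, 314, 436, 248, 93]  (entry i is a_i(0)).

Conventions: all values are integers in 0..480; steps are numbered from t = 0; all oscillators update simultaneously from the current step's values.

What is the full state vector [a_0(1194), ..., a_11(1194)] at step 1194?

Simulating step by step:
t=0: [322, 167, 356, 85, 304, 140, 5, 154, 314, 436, 248, 93]
t=1: [209, 215, 186, 160, 221, 197, 106, 206, 214, 132, 258, 165]
t=2: [289, 293, 274, 256, 297, 281, 220, 287, 293, 237, 298, 260]
t=3: [291, 288, 301, 312, 285, 296, 310, 292, 288, 321, 284, 310]
t=4: [273, 274, 266, 259, 277, 269, 260, 272, 274, 252, 277, 260]
t=5: [309, 308, 314, 318, 306, 312, 317, 310, 308, 323, 306, 317]
t=6: [249, 250, 246, 243, 251, 247, 244, 249, 250, 239, 251, 244]
t=7: [342, 341, 344, 346, 341, 343, 345, 342, 341, 347, 341, 345]
t=8: [202, 203, 200, 199, 203, 201, 200, 202, 203, 199, 203, 200]
t=9: [297, 297, 295, 294, 297, 296, 295, 297, 297, 294, 297, 295]
t=10: [270, 270, 272, 272, 270, 271, 272, 270, 270, 272, 270, 272]
t=11: [309, 309, 307, 307, 309, 308, 307, 309, 309, 307, 309, 307]
t=12: [252, 252, 254, 254, 252, 253, 254, 252, 252, 254, 252, 254]
t=13: [335, 335, 333, 333, 335, 334, 333, 335, 335, 333, 335, 333]
t=14: [214, 214, 216, 216, 214, 215, 216, 214, 214, 216, 214, 216]
t=15: [316, 316, 318, 318, 316, 317, 318, 316, 316, 318, 316, 318]
t=16: [241, 241, 239, 239, 241, 240, 239, 241, 241, 239, 241, 239]
t=17: [353, 353, 353, 353, 353, 353, 353, 353, 353, 353, 353, 353]
t=18: [187, 187, 187, 187, 187, 187, 187, 187, 187, 187, 187, 187]
t=19: [276, 276, 276, 276, 276, 276, 276, 276, 276, 276, 276, 276]
t=20: [301, 301, 301, 301, 301, 301, 301, 301, 301, 301, 301, 301]
t=21: [264, 264, 264, 264, 264, 264, 264, 264, 264, 264, 264, 264]
t=22: [319, 319, 319, 319, 319, 319, 319, 319, 319, 319, 319, 319]
t=23: [237, 237, 237, 237, 237, 237, 237, 237, 237, 237, 237, 237]
t=24: [350, 350, 350, 350, 350, 350, 350, 350, 350, 350, 350, 350]
t=25: [192, 192, 192, 192, 192, 192, 192, 192, 192, 192, 192, 192]
t=26: [283, 283, 283, 283, 283, 283, 283, 283, 283, 283, 283, 283]
t=27: [290, 290, 290, 290, 290, 290, 290, 290, 290, 290, 290, 290]
t=28: [280, 280, 280, 280, 280, 280, 280, 280, 280, 280, 280, 280]
t=29: [295, 295, 295, 295, 295, 295, 295, 295, 295, 295, 295, 295]
t=30: [273, 273, 273, 273, 273, 273, 273, 273, 273, 273, 273, 273]
t=31: [305, 305, 305, 305, 305, 305, 305, 305, 305, 305, 305, 305]
t=32: [258, 258, 258, 258, 258, 258, 258, 258, 258, 258, 258, 258]
t=33: [327, 327, 327, 327, 327, 327, 327, 327, 327, 327, 327, 327]
t=34: [225, 225, 225, 225, 225, 225, 225, 225, 225, 225, 225, 225]
t=35: [332, 332, 332, 332, 332, 332, 332, 332, 332, 332, 332, 332]
t=36: [218, 218, 218, 218, 218, 218, 218, 218, 218, 218, 218, 218]
t=37: [322, 322, 322, 322, 322, 322, 322, 322, 322, 322, 322, 322]
t=38: [233, 233, 233, 233, 233, 233, 233, 233, 233, 233, 233, 233]
t=39: [344, 344, 344, 344, 344, 344, 344, 344, 344, 344, 344, 344]
t=40: [200, 200, 200, 200, 200, 200, 200, 200, 200, 200, 200, 200]
t=41: [295, 295, 295, 295, 295, 295, 295, 295, 295, 295, 295, 295]

Answer: [273, 273, 273, 273, 273, 273, 273, 273, 273, 273, 273, 273]
Key observation: The state at step 29, [295, 295, 295, 295, 295, 295, 295, 295, 295, 295, 295, 295], reappears at step 41: the system is in a cycle of period 12 from step 29 on.  Therefore the state at step 1194 equals the state at step 29 + ((1194 - 29) mod 12) = 30, which is [273, 273, 273, 273, 273, 273, 273, 273, 273, 273, 273, 273].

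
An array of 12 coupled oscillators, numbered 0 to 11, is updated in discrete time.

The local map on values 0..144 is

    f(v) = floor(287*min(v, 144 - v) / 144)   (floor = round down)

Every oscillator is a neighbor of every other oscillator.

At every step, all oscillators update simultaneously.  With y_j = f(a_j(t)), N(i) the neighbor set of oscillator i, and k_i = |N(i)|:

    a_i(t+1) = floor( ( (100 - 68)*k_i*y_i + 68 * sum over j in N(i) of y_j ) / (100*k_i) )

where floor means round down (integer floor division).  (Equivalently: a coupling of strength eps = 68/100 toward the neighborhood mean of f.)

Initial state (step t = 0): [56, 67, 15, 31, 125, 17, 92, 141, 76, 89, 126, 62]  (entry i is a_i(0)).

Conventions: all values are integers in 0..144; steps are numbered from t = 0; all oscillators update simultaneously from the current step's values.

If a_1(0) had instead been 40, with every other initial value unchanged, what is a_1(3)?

Simulating step by step:
t=0: [56, 40, 15, 31, 125, 17, 92, 141, 76, 89, 126, 62]
t=1: [81, 73, 60, 68, 62, 61, 79, 54, 88, 81, 62, 84]
t=2: [123, 127, 122, 126, 123, 122, 124, 118, 120, 123, 123, 122]
t=3: [41, 39, 41, 39, 41, 41, 40, 43, 42, 41, 41, 41]

Answer: a_1(3) = 39
Key observation: This trace re-runs the system from the modified initial state.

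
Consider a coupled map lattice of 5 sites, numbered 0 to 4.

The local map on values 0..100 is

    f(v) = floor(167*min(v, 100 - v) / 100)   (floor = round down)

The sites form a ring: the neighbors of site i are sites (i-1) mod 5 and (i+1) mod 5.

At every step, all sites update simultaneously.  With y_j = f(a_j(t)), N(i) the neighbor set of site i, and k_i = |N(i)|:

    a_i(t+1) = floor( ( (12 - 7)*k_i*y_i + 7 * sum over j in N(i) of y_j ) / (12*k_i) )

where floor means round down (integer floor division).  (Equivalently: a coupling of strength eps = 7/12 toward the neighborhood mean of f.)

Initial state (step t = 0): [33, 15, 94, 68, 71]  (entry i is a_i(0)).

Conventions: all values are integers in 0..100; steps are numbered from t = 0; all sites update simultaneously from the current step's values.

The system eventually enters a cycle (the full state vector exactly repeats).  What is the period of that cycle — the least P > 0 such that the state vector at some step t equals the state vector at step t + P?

Answer: 19
Key observation: The state at step 13, [75, 77, 77, 75, 74], reappears at step 32 — and no state repeats earlier — so the cycle the system enters has period 19.

Derivation:
t=0: [33, 15, 94, 68, 71]
t=1: [44, 29, 26, 39, 51]
t=2: [68, 53, 50, 63, 74]
t=3: [57, 72, 75, 62, 51]
t=4: [66, 51, 48, 61, 72]
t=5: [60, 73, 75, 63, 54]
t=6: [62, 49, 48, 59, 68]
t=7: [65, 75, 76, 67, 60]
t=8: [55, 45, 44, 53, 60]
t=9: [72, 74, 75, 73, 72]
t=10: [45, 43, 42, 44, 45]
t=11: [73, 71, 71, 72, 74]
t=12: [45, 47, 47, 45, 44]
t=13: [75, 77, 77, 75, 74]
t=14: [40, 38, 38, 40, 41]
t=15: [65, 63, 63, 65, 66]
t=16: [58, 60, 60, 58, 57]
t=17: [69, 67, 67, 69, 70]
t=18: [51, 53, 53, 51, 50]
t=19: [80, 78, 78, 80, 81]
t=20: [33, 35, 35, 33, 32]
t=21: [55, 57, 57, 55, 54]
t=22: [74, 72, 72, 74, 75]
t=23: [43, 45, 45, 43, 42]
t=24: [71, 73, 73, 71, 70]
t=25: [47, 45, 45, 47, 48]
t=26: [77, 75, 75, 77, 78]
t=27: [38, 40, 40, 38, 37]
t=28: [63, 65, 65, 63, 62]
t=29: [60, 58, 58, 60, 61]
t=30: [66, 68, 68, 66, 65]
t=31: [55, 53, 53, 55, 56]
t=32: [75, 77, 77, 75, 74]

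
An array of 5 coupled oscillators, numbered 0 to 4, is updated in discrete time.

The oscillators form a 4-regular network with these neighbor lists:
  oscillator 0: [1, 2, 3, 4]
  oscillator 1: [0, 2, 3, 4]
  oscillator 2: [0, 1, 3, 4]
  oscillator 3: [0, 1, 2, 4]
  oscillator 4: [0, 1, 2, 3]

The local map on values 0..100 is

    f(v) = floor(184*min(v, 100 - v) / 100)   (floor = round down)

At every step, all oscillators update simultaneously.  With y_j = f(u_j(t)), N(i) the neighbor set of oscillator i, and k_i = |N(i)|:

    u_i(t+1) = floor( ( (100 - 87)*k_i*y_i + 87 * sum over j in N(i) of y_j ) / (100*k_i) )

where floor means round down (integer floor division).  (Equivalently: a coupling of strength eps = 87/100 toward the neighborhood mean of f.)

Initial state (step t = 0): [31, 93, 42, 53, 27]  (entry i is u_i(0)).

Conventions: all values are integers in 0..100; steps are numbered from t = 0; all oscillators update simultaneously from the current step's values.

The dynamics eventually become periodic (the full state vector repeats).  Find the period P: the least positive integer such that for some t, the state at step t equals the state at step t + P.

Simulating step by step:
t=0: [31, 93, 42, 53, 27]
t=1: [56, 60, 54, 53, 56]
t=2: [80, 81, 80, 80, 80]
t=3: [35, 35, 35, 35, 35]
t=4: [64, 64, 64, 64, 64]
t=5: [66, 66, 66, 66, 66]
t=6: [62, 62, 62, 62, 62]
t=7: [69, 69, 69, 69, 69]
t=8: [57, 57, 57, 57, 57]
t=9: [79, 79, 79, 79, 79]
t=10: [38, 38, 38, 38, 38]
t=11: [69, 69, 69, 69, 69]

Answer: 4
Key observation: The state at step 7, [69, 69, 69, 69, 69], reappears at step 11 — and no state repeats earlier — so the cycle the system enters has period 4.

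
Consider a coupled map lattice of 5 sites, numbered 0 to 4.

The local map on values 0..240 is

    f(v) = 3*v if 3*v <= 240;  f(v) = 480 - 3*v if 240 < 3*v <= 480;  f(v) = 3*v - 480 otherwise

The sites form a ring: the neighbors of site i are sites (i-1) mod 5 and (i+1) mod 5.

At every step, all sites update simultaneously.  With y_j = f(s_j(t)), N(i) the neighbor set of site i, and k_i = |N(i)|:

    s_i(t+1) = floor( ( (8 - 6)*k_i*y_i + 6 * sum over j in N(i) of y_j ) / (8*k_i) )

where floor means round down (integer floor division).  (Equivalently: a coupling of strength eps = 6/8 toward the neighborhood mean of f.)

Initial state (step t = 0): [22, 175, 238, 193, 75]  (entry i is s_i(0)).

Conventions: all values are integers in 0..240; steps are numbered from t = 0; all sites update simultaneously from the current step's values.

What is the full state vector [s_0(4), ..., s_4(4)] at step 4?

Simulating step by step:
t=0: [22, 175, 238, 193, 75]
t=1: [117, 123, 112, 196, 118]
t=2: [121, 130, 118, 128, 120]
t=3: [108, 113, 101, 116, 109]
t=4: [149, 160, 146, 156, 146]

Answer: [149, 160, 146, 156, 146]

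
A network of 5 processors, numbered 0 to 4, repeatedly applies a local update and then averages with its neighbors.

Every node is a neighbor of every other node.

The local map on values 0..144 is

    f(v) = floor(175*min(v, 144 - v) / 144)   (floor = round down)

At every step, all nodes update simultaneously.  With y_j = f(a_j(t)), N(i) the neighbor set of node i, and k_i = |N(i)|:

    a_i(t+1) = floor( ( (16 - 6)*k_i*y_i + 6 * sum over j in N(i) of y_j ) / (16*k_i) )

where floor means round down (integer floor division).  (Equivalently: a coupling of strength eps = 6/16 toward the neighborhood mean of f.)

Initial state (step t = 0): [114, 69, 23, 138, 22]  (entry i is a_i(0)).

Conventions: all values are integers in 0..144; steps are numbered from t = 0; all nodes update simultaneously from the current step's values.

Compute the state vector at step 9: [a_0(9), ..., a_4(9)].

Simulating step by step:
t=0: [114, 69, 23, 138, 22]
t=1: [35, 60, 31, 20, 30]
t=2: [42, 58, 39, 32, 38]
t=3: [50, 60, 48, 43, 48]
t=4: [60, 66, 58, 55, 58]
t=5: [71, 76, 70, 68, 70]
t=6: [85, 82, 84, 82, 84]
t=7: [71, 74, 72, 74, 72]
t=8: [86, 85, 86, 85, 86]
t=9: [70, 70, 70, 70, 70]

Answer: [70, 70, 70, 70, 70]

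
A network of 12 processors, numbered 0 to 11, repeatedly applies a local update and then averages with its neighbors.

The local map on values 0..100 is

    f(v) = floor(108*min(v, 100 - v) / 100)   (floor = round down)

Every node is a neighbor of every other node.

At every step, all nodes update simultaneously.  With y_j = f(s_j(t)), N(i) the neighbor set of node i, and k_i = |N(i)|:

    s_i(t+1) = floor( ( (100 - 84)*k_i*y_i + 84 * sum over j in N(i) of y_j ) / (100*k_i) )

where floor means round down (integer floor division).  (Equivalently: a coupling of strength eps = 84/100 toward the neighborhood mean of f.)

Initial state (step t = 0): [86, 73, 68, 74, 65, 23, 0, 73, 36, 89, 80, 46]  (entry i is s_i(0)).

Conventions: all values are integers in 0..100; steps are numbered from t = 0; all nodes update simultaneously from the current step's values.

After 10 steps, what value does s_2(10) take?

Simulating step by step:
t=0: [86, 73, 68, 74, 65, 23, 0, 73, 36, 89, 80, 46]
t=1: [25, 26, 26, 26, 27, 26, 24, 26, 27, 24, 25, 28]
t=2: [27, 27, 27, 27, 27, 27, 27, 27, 27, 27, 27, 27]
t=3: [29, 29, 29, 29, 29, 29, 29, 29, 29, 29, 29, 29]
t=4: [31, 31, 31, 31, 31, 31, 31, 31, 31, 31, 31, 31]
t=5: [33, 33, 33, 33, 33, 33, 33, 33, 33, 33, 33, 33]
t=6: [35, 35, 35, 35, 35, 35, 35, 35, 35, 35, 35, 35]
t=7: [37, 37, 37, 37, 37, 37, 37, 37, 37, 37, 37, 37]
t=8: [39, 39, 39, 39, 39, 39, 39, 39, 39, 39, 39, 39]
t=9: [42, 42, 42, 42, 42, 42, 42, 42, 42, 42, 42, 42]
t=10: [45, 45, 45, 45, 45, 45, 45, 45, 45, 45, 45, 45]

Answer: s_2(10) = 45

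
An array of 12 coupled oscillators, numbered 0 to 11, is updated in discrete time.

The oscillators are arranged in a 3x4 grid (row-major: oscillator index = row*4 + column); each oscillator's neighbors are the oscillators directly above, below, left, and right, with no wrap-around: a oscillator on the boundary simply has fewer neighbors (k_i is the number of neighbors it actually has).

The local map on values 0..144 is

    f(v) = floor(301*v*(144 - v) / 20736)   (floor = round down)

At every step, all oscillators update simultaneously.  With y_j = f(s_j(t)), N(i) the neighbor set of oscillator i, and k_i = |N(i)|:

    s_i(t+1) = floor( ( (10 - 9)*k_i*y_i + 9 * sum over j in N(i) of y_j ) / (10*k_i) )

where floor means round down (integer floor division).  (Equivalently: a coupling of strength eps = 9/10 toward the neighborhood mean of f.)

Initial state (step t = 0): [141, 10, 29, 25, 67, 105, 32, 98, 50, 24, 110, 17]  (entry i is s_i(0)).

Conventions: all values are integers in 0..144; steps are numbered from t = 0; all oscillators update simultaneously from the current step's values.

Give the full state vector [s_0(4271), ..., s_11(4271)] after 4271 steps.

Answer: [75, 75, 75, 75, 75, 75, 75, 75, 75, 75, 75, 75]
Key observation: The state at step 4, [75, 75, 75, 75, 75, 75, 75, 75, 75, 75, 75, 75], reappears at step 5: the system is in a cycle of period 1 from step 4 on.  Therefore the state at step 4271 equals the state at step 4 + ((4271 - 4) mod 1) = 4, which is [75, 75, 75, 75, 75, 75, 75, 75, 75, 75, 75, 75].

Derivation:
t=0: [141, 10, 29, 25, 67, 105, 32, 98, 50, 24, 110, 17]
t=1: [42, 35, 39, 55, 47, 47, 56, 44, 58, 58, 42, 56]
t=2: [60, 61, 65, 62, 66, 66, 63, 70, 69, 67, 70, 63]
t=3: [73, 73, 73, 74, 74, 73, 74, 73, 74, 74, 74, 74]
t=4: [75, 75, 75, 75, 75, 75, 75, 75, 75, 75, 75, 75]
t=5: [75, 75, 75, 75, 75, 75, 75, 75, 75, 75, 75, 75]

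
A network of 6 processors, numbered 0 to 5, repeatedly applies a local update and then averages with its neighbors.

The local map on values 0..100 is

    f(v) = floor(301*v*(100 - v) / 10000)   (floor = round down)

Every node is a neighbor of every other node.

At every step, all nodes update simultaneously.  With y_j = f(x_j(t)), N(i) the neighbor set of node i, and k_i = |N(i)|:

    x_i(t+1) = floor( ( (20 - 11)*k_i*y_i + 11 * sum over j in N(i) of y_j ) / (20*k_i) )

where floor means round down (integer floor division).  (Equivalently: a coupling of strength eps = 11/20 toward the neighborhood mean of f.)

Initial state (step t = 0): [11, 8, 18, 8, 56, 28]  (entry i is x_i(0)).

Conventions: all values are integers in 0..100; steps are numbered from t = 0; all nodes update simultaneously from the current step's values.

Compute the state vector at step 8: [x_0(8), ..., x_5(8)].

Simulating step by step:
t=0: [11, 8, 18, 8, 56, 28]
t=1: [37, 35, 42, 35, 52, 48]
t=2: [70, 70, 72, 70, 72, 72]
t=3: [62, 62, 60, 62, 60, 60]
t=4: [70, 70, 71, 70, 71, 71]
t=5: [62, 62, 61, 62, 61, 61]
t=6: [70, 70, 70, 70, 70, 70]
t=7: [63, 63, 63, 63, 63, 63]
t=8: [70, 70, 70, 70, 70, 70]

Answer: [70, 70, 70, 70, 70, 70]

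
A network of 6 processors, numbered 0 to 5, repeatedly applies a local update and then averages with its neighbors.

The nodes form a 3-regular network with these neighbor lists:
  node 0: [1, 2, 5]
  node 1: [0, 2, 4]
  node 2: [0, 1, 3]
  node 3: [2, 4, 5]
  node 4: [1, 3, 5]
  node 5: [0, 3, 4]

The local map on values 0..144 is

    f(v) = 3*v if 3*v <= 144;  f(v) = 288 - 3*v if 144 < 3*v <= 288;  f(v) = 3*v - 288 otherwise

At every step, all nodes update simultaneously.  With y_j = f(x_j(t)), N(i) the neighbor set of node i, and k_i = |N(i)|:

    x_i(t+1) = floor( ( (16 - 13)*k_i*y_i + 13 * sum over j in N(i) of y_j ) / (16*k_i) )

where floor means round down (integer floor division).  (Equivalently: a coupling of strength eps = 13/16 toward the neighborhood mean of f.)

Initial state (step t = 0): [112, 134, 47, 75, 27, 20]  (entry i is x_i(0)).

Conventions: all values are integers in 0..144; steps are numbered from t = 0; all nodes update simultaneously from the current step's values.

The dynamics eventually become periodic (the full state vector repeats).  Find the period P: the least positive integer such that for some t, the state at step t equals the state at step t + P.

Simulating step by step:
t=0: [112, 134, 47, 75, 27, 20]
t=1: [94, 94, 87, 88, 79, 63]
t=2: [36, 23, 14, 52, 44, 40]
t=3: [82, 89, 91, 104, 111, 123]
t=4: [39, 31, 26, 42, 42, 45]
t=5: [104, 104, 105, 115, 119, 125]
t=6: [41, 37, 33, 60, 58, 56]
t=7: [112, 111, 111, 110, 113, 115]
t=8: [48, 47, 45, 49, 48, 48]
t=9: [140, 141, 140, 141, 142, 143]
t=10: [135, 134, 133, 136, 137, 136]
t=11: [115, 116, 115, 118, 118, 120]
t=12: [61, 60, 60, 65, 66, 64]
t=13: [104, 102, 103, 97, 97, 96]
t=14: [15, 16, 16, 7, 6, 8]
t=15: [40, 39, 39, 28, 28, 27]
t=16: [107, 108, 108, 92, 92, 93]
t=17: [28, 28, 28, 17, 17, 17]
t=18: [75, 75, 75, 59, 59, 59]
t=19: [76, 76, 76, 98, 98, 98]
t=20: [45, 45, 45, 20, 20, 20]
t=21: [114, 114, 114, 80, 80, 80]
t=22: [52, 52, 52, 49, 49, 49]
t=23: [134, 134, 134, 138, 138, 138]
t=24: [117, 117, 117, 122, 122, 122]
t=25: [67, 67, 67, 73, 73, 73]
t=26: [82, 82, 82, 73, 73, 73]
t=27: [49, 49, 49, 61, 61, 61]
t=28: [131, 131, 131, 114, 114, 114]
t=29: [91, 91, 91, 67, 67, 67]
t=30: [34, 34, 34, 67, 67, 67]
t=31: [97, 97, 97, 91, 91, 91]
t=32: [6, 6, 6, 11, 11, 11]
t=33: [22, 22, 22, 28, 28, 28]
t=34: [70, 70, 70, 79, 79, 79]
t=35: [70, 70, 70, 58, 58, 58]
t=36: [87, 87, 87, 104, 104, 104]
t=37: [26, 26, 26, 24, 24, 24]
t=38: [76, 76, 76, 73, 73, 73]
t=39: [62, 62, 62, 66, 66, 66]
t=40: [98, 98, 98, 93, 93, 93]
t=41: [6, 6, 6, 8, 8, 8]
t=42: [19, 19, 19, 22, 22, 22]
t=43: [59, 59, 59, 63, 63, 63]
t=44: [107, 107, 107, 102, 102, 102]
t=45: [28, 28, 28, 22, 22, 22]
t=46: [79, 79, 79, 70, 70, 70]
t=47: [58, 58, 58, 70, 70, 70]
t=48: [104, 104, 104, 87, 87, 87]
t=49: [24, 24, 24, 26, 26, 26]
t=50: [73, 73, 73, 76, 76, 76]
t=51: [66, 66, 66, 62, 62, 62]
t=52: [93, 93, 93, 98, 98, 98]
t=53: [8, 8, 8, 6, 6, 6]
t=54: [22, 22, 22, 19, 19, 19]
t=55: [63, 63, 63, 59, 59, 59]
t=56: [102, 102, 102, 107, 107, 107]
t=57: [22, 22, 22, 28, 28, 28]

Answer: 24
Key observation: The state at step 33, [22, 22, 22, 28, 28, 28], reappears at step 57 — and no state repeats earlier — so the cycle the system enters has period 24.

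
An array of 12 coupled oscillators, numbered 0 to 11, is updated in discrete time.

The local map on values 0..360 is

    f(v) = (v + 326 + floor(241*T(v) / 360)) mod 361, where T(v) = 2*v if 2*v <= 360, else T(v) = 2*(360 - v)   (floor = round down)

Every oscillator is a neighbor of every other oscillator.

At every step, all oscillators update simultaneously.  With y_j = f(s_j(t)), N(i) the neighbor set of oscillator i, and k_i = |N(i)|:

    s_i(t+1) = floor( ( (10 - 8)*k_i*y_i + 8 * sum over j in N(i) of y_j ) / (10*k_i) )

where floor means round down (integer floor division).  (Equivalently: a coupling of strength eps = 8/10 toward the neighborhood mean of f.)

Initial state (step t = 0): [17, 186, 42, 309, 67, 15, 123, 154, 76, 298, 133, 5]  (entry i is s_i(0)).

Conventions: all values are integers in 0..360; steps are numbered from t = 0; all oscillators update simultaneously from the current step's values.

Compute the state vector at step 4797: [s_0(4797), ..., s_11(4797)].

Answer: [333, 333, 333, 333, 333, 333, 333, 333, 333, 333, 333, 333]
Key observation: The state at step 9, [333, 333, 333, 333, 333, 333, 333, 333, 333, 333, 333, 333], reappears at step 11: the system is in a cycle of period 2 from step 9 on.  Therefore the state at step 4797 equals the state at step 9 + ((4797 - 9) mod 2) = 9, which is [333, 333, 333, 333, 333, 333, 333, 333, 333, 333, 333, 333].

Derivation:
t=0: [17, 186, 42, 309, 67, 15, 123, 154, 76, 298, 133, 5]
t=1: [162, 164, 170, 205, 177, 162, 194, 203, 180, 206, 197, 205]
t=2: [129, 130, 86, 87, 88, 129, 88, 88, 89, 87, 88, 87]
t=3: [202, 203, 190, 190, 190, 202, 190, 190, 191, 190, 190, 190]
t=4: [19, 19, 20, 20, 20, 19, 20, 20, 20, 20, 20, 20]
t=5: [10, 10, 10, 10, 10, 10, 10, 10, 10, 10, 10, 10]
t=6: [349, 349, 349, 349, 349, 349, 349, 349, 349, 349, 349, 349]
t=7: [328, 328, 328, 328, 328, 328, 328, 328, 328, 328, 328, 328]
t=8: [335, 335, 335, 335, 335, 335, 335, 335, 335, 335, 335, 335]
t=9: [333, 333, 333, 333, 333, 333, 333, 333, 333, 333, 333, 333]
t=10: [334, 334, 334, 334, 334, 334, 334, 334, 334, 334, 334, 334]
t=11: [333, 333, 333, 333, 333, 333, 333, 333, 333, 333, 333, 333]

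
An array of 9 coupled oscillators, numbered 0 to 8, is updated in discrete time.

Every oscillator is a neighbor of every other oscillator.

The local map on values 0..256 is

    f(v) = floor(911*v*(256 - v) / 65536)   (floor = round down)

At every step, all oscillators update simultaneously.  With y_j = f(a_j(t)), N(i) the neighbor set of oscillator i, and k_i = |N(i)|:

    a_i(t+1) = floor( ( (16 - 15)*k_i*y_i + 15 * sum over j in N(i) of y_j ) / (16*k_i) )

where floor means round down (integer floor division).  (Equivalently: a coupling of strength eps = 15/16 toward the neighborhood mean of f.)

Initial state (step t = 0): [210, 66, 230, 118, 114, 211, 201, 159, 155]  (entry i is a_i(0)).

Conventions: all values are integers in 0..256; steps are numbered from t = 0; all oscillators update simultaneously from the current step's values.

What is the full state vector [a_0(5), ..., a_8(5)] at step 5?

Simulating step by step:
t=0: [210, 66, 230, 118, 114, 211, 201, 159, 155]
t=1: [175, 172, 177, 170, 170, 175, 174, 170, 170]
t=2: [199, 199, 200, 199, 199, 199, 199, 199, 199]
t=3: [156, 156, 156, 156, 156, 156, 156, 156, 156]
t=4: [216, 216, 216, 216, 216, 216, 216, 216, 216]
t=5: [120, 120, 120, 120, 120, 120, 120, 120, 120]

Answer: [120, 120, 120, 120, 120, 120, 120, 120, 120]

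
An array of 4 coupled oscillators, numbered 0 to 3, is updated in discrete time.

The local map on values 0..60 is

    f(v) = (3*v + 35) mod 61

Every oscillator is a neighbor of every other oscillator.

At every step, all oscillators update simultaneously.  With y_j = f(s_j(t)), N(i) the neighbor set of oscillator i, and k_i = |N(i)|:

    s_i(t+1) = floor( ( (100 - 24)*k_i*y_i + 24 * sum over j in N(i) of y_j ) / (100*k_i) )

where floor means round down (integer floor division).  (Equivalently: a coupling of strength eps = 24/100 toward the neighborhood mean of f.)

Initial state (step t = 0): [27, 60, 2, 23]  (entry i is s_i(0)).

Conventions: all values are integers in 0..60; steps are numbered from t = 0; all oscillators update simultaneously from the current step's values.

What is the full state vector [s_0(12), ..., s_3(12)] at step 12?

Answer: [53, 42, 35, 36]

Derivation:
t=0: [27, 60, 2, 23]
t=1: [51, 35, 41, 42]
t=2: [11, 20, 32, 34]
t=3: [9, 28, 11, 15]
t=4: [7, 46, 11, 19]
t=5: [49, 46, 16, 32]
t=6: [52, 46, 26, 17]
t=7: [16, 45, 46, 27]
t=8: [29, 46, 48, 51]
t=9: [9, 43, 47, 12]
t=10: [9, 37, 45, 15]
t=11: [8, 23, 40, 20]
t=12: [53, 42, 35, 36]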